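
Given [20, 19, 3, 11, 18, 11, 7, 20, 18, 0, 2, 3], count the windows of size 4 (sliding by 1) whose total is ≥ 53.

(20, 19, 3, 11) → sum 53  ≥ 53 ✓
(19, 3, 11, 18) → sum 51
(3, 11, 18, 11) → sum 43
(11, 18, 11, 7) → sum 47
(18, 11, 7, 20) → sum 56  ≥ 53 ✓
(11, 7, 20, 18) → sum 56  ≥ 53 ✓
(7, 20, 18, 0) → sum 45
(20, 18, 0, 2) → sum 40
(18, 0, 2, 3) → sum 23
3 windows satisfy the condition.

3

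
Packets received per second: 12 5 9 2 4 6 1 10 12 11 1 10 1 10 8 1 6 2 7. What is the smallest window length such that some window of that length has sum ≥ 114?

19

add 12: running sum 12 < 114
add 5: running sum 17 < 114
add 9: running sum 26 < 114
add 2: running sum 28 < 114
add 4: running sum 32 < 114
add 6: running sum 38 < 114
add 1: running sum 39 < 114
add 10: running sum 49 < 114
add 12: running sum 61 < 114
add 11: running sum 72 < 114
add 1: running sum 73 < 114
add 10: running sum 83 < 114
add 1: running sum 84 < 114
add 10: running sum 94 < 114
add 8: running sum 102 < 114
add 1: running sum 103 < 114
add 6: running sum 109 < 114
add 2: running sum 111 < 114
add 7: shortest ending here [12, 5, 9, 2, 4, 6, 1, 10, 12, 11, 1, 10, 1, 10, 8, 1, 6, 2, 7] sum 118, len 19
Shortest qualifying length: 19.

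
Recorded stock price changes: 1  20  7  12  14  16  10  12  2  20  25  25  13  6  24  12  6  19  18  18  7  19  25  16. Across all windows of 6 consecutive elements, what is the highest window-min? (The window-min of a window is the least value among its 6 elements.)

Each size-6 window and its min:
1 20 7 12 14 16 → min 1
20 7 12 14 16 10 → min 7
7 12 14 16 10 12 → min 7
12 14 16 10 12 2 → min 2
14 16 10 12 2 20 → min 2
16 10 12 2 20 25 → min 2
10 12 2 20 25 25 → min 2
12 2 20 25 25 13 → min 2
2 20 25 25 13 6 → min 2
20 25 25 13 6 24 → min 6
25 25 13 6 24 12 → min 6
25 13 6 24 12 6 → min 6
13 6 24 12 6 19 → min 6
6 24 12 6 19 18 → min 6
24 12 6 19 18 18 → min 6
12 6 19 18 18 7 → min 6
6 19 18 18 7 19 → min 6
19 18 18 7 19 25 → min 7
18 18 7 19 25 16 → min 7
Highest of these is 7.

7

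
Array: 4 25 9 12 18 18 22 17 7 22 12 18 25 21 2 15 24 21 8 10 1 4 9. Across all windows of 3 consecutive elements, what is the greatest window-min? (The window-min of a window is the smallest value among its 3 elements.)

[4, 25, 9] → min 4
[25, 9, 12] → min 9
[9, 12, 18] → min 9
[12, 18, 18] → min 12
[18, 18, 22] → min 18
[18, 22, 17] → min 17
[22, 17, 7] → min 7
[17, 7, 22] → min 7
[7, 22, 12] → min 7
[22, 12, 18] → min 12
[12, 18, 25] → min 12
[18, 25, 21] → min 18
[25, 21, 2] → min 2
[21, 2, 15] → min 2
[2, 15, 24] → min 2
[15, 24, 21] → min 15
[24, 21, 8] → min 8
[21, 8, 10] → min 8
[8, 10, 1] → min 1
[10, 1, 4] → min 1
[1, 4, 9] → min 1
Greatest of these is 18.

18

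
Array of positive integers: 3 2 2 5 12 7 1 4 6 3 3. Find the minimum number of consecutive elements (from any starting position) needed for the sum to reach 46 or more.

Extend right; whenever the sum reaches 46, record the length and shrink from the left:
add 3: running sum 3 < 46
add 2: running sum 5 < 46
add 2: running sum 7 < 46
add 5: running sum 12 < 46
add 12: running sum 24 < 46
add 7: running sum 31 < 46
add 1: running sum 32 < 46
add 4: running sum 36 < 46
add 6: running sum 42 < 46
add 3: running sum 45 < 46
end 10: [3, 2, 2, 5, 12, 7, 1, 4, 6, 3, 3] sum 48, len 11
Shortest qualifying length: 11.

11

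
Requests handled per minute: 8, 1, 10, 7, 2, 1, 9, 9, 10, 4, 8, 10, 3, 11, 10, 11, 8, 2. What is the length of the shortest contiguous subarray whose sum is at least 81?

10

Extend right; whenever the sum reaches 81, record the length and shrink from the left:
add 8: running sum 8 < 81
add 1: running sum 9 < 81
add 10: running sum 19 < 81
add 7: running sum 26 < 81
add 2: running sum 28 < 81
add 1: running sum 29 < 81
add 9: running sum 38 < 81
add 9: running sum 47 < 81
add 10: running sum 57 < 81
add 4: running sum 61 < 81
add 8: running sum 69 < 81
add 10: running sum 79 < 81
end 12: [8, 1, 10, 7, 2, 1, 9, 9, 10, 4, 8, 10, 3] sum 82, len 13
end 13: [10, 7, 2, 1, 9, 9, 10, 4, 8, 10, 3, 11] sum 84, len 12
end 14: [7, 2, 1, 9, 9, 10, 4, 8, 10, 3, 11, 10] sum 84, len 12
end 15: [9, 9, 10, 4, 8, 10, 3, 11, 10, 11] sum 85, len 10
end 16: [9, 10, 4, 8, 10, 3, 11, 10, 11, 8] sum 84, len 10
end 17: [9, 10, 4, 8, 10, 3, 11, 10, 11, 8, 2] sum 86, len 11
Shortest qualifying length: 10.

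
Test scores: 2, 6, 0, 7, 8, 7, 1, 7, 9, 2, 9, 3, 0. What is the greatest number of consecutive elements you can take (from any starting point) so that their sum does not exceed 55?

→ 2: sum 2, len 1
→ 6: sum 8, len 2
→ 0: sum 8, len 3
→ 7: sum 15, len 4
→ 8: sum 23, len 5
→ 7: sum 30, len 6
→ 1: sum 31, len 7
→ 7: sum 38, len 8
→ 9: sum 47, len 9
→ 2: sum 49, len 10
→ 9 (dropped 2, 6): sum 50, len 9
→ 3: sum 53, len 10
→ 0: sum 53, len 11
Longest length seen: 11.

11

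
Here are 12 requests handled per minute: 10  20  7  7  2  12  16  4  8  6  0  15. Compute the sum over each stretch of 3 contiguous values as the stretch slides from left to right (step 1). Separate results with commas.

37, 34, 16, 21, 30, 32, 28, 18, 14, 21

Sliding a size-3 window across the 12 values:
[10, 20, 7] → sum 37
[20, 7, 7] → sum 34
[7, 7, 2] → sum 16
[7, 2, 12] → sum 21
[2, 12, 16] → sum 30
[12, 16, 4] → sum 32
[16, 4, 8] → sum 28
[4, 8, 6] → sum 18
[8, 6, 0] → sum 14
[6, 0, 15] → sum 21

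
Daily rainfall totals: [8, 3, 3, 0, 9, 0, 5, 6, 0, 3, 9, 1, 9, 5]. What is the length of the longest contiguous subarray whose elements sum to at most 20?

add 8: [8] sum 8, len 1
add 3: [8, 3] sum 11, len 2
add 3: [8, 3, 3] sum 14, len 3
add 0: [8, 3, 3, 0] sum 14, len 4
add 9: [3, 3, 0, 9] sum 15, len 4
add 0: [3, 3, 0, 9, 0] sum 15, len 5
add 5: [3, 3, 0, 9, 0, 5] sum 20, len 6
add 6: [0, 9, 0, 5, 6] sum 20, len 5
add 0: [0, 9, 0, 5, 6, 0] sum 20, len 6
add 3: [0, 5, 6, 0, 3] sum 14, len 5
add 9: [6, 0, 3, 9] sum 18, len 4
add 1: [6, 0, 3, 9, 1] sum 19, len 5
add 9: [9, 1, 9] sum 19, len 3
add 5: [1, 9, 5] sum 15, len 3
Longest length seen: 6.

6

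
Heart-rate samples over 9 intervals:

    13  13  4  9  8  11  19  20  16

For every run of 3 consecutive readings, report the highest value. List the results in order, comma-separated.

(13, 13, 4) → max 13
(13, 4, 9) → max 13
(4, 9, 8) → max 9
(9, 8, 11) → max 11
(8, 11, 19) → max 19
(11, 19, 20) → max 20
(19, 20, 16) → max 20

13, 13, 9, 11, 19, 20, 20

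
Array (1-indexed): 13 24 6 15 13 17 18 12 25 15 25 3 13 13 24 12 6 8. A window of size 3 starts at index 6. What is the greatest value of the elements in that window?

18

Elements at indices 6..8: 17, 18, 12
max(17, 18, 12) = 18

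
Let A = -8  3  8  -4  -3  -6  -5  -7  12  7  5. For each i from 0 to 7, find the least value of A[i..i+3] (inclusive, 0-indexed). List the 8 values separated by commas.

(-8, 3, 8, -4) → min -8
(3, 8, -4, -3) → min -4
(8, -4, -3, -6) → min -6
(-4, -3, -6, -5) → min -6
(-3, -6, -5, -7) → min -7
(-6, -5, -7, 12) → min -7
(-5, -7, 12, 7) → min -7
(-7, 12, 7, 5) → min -7

-8, -4, -6, -6, -7, -7, -7, -7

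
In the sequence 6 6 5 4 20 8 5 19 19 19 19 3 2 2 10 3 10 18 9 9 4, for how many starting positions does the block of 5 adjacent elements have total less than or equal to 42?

6 6 5 4 20 → sum 41  ≤ 42 ✓
6 5 4 20 8 → sum 43
5 4 20 8 5 → sum 42  ≤ 42 ✓
4 20 8 5 19 → sum 56
20 8 5 19 19 → sum 71
8 5 19 19 19 → sum 70
5 19 19 19 19 → sum 81
19 19 19 19 3 → sum 79
19 19 19 3 2 → sum 62
19 19 3 2 2 → sum 45
19 3 2 2 10 → sum 36  ≤ 42 ✓
3 2 2 10 3 → sum 20  ≤ 42 ✓
2 2 10 3 10 → sum 27  ≤ 42 ✓
2 10 3 10 18 → sum 43
10 3 10 18 9 → sum 50
3 10 18 9 9 → sum 49
10 18 9 9 4 → sum 50
5 windows satisfy the condition.

5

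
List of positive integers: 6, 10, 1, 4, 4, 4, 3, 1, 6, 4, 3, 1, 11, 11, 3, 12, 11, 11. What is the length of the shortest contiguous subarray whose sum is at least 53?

add 6: running sum 6 < 53
add 10: running sum 16 < 53
add 1: running sum 17 < 53
add 4: running sum 21 < 53
add 4: running sum 25 < 53
add 4: running sum 29 < 53
add 3: running sum 32 < 53
add 1: running sum 33 < 53
add 6: running sum 39 < 53
add 4: running sum 43 < 53
add 3: running sum 46 < 53
add 1: running sum 47 < 53
add 11: shortest ending here [6, 10, 1, 4, 4, 4, 3, 1, 6, 4, 3, 1, 11] sum 58, len 13
add 11: shortest ending here [1, 4, 4, 4, 3, 1, 6, 4, 3, 1, 11, 11] sum 53, len 12
add 3: shortest ending here [4, 4, 4, 3, 1, 6, 4, 3, 1, 11, 11, 3] sum 55, len 12
add 12: shortest ending here [3, 1, 6, 4, 3, 1, 11, 11, 3, 12] sum 55, len 10
add 11: shortest ending here [4, 3, 1, 11, 11, 3, 12, 11] sum 56, len 8
add 11: shortest ending here [11, 11, 3, 12, 11, 11] sum 59, len 6
Shortest qualifying length: 6.

6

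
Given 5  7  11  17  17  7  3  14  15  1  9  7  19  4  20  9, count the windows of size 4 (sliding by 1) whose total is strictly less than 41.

7

(5, 7, 11, 17) → sum 40  < 41 ✓
(7, 11, 17, 17) → sum 52
(11, 17, 17, 7) → sum 52
(17, 17, 7, 3) → sum 44
(17, 7, 3, 14) → sum 41
(7, 3, 14, 15) → sum 39  < 41 ✓
(3, 14, 15, 1) → sum 33  < 41 ✓
(14, 15, 1, 9) → sum 39  < 41 ✓
(15, 1, 9, 7) → sum 32  < 41 ✓
(1, 9, 7, 19) → sum 36  < 41 ✓
(9, 7, 19, 4) → sum 39  < 41 ✓
(7, 19, 4, 20) → sum 50
(19, 4, 20, 9) → sum 52
7 windows satisfy the condition.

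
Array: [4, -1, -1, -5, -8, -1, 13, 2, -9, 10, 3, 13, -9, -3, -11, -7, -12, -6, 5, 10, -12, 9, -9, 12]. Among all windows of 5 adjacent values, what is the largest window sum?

19

Window sums for each of the 20 positions:
[4, -1, -1, -5, -8] → sum -11
[-1, -1, -5, -8, -1] → sum -16
[-1, -5, -8, -1, 13] → sum -2
[-5, -8, -1, 13, 2] → sum 1
[-8, -1, 13, 2, -9] → sum -3
[-1, 13, 2, -9, 10] → sum 15
[13, 2, -9, 10, 3] → sum 19
[2, -9, 10, 3, 13] → sum 19
[-9, 10, 3, 13, -9] → sum 8
[10, 3, 13, -9, -3] → sum 14
[3, 13, -9, -3, -11] → sum -7
[13, -9, -3, -11, -7] → sum -17
[-9, -3, -11, -7, -12] → sum -42
[-3, -11, -7, -12, -6] → sum -39
[-11, -7, -12, -6, 5] → sum -31
[-7, -12, -6, 5, 10] → sum -10
[-12, -6, 5, 10, -12] → sum -15
[-6, 5, 10, -12, 9] → sum 6
[5, 10, -12, 9, -9] → sum 3
[10, -12, 9, -9, 12] → sum 10
Largest of these is 19.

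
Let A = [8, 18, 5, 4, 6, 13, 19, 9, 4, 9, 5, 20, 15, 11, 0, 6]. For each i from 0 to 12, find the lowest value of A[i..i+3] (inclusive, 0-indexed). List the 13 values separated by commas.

4, 4, 4, 4, 6, 4, 4, 4, 4, 5, 5, 0, 0

(8, 18, 5, 4) → min 4
(18, 5, 4, 6) → min 4
(5, 4, 6, 13) → min 4
(4, 6, 13, 19) → min 4
(6, 13, 19, 9) → min 6
(13, 19, 9, 4) → min 4
(19, 9, 4, 9) → min 4
(9, 4, 9, 5) → min 4
(4, 9, 5, 20) → min 4
(9, 5, 20, 15) → min 5
(5, 20, 15, 11) → min 5
(20, 15, 11, 0) → min 0
(15, 11, 0, 6) → min 0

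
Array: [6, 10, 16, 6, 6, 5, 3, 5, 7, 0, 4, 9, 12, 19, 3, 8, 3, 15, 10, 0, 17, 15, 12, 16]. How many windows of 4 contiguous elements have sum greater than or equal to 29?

6 10 16 6 → sum 38  ≥ 29 ✓
10 16 6 6 → sum 38  ≥ 29 ✓
16 6 6 5 → sum 33  ≥ 29 ✓
6 6 5 3 → sum 20
6 5 3 5 → sum 19
5 3 5 7 → sum 20
3 5 7 0 → sum 15
5 7 0 4 → sum 16
7 0 4 9 → sum 20
0 4 9 12 → sum 25
4 9 12 19 → sum 44  ≥ 29 ✓
9 12 19 3 → sum 43  ≥ 29 ✓
12 19 3 8 → sum 42  ≥ 29 ✓
19 3 8 3 → sum 33  ≥ 29 ✓
3 8 3 15 → sum 29  ≥ 29 ✓
8 3 15 10 → sum 36  ≥ 29 ✓
3 15 10 0 → sum 28
15 10 0 17 → sum 42  ≥ 29 ✓
10 0 17 15 → sum 42  ≥ 29 ✓
0 17 15 12 → sum 44  ≥ 29 ✓
17 15 12 16 → sum 60  ≥ 29 ✓
13 windows satisfy the condition.

13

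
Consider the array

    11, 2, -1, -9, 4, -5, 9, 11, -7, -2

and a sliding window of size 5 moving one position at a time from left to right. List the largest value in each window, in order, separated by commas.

11, 4, 9, 11, 11, 11

Sliding a size-5 window across the 10 values:
(11, 2, -1, -9, 4) → max 11
(2, -1, -9, 4, -5) → max 4
(-1, -9, 4, -5, 9) → max 9
(-9, 4, -5, 9, 11) → max 11
(4, -5, 9, 11, -7) → max 11
(-5, 9, 11, -7, -2) → max 11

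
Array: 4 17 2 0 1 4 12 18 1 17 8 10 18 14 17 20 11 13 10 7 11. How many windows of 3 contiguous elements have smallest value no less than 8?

(4, 17, 2) → min 2
(17, 2, 0) → min 0
(2, 0, 1) → min 0
(0, 1, 4) → min 0
(1, 4, 12) → min 1
(4, 12, 18) → min 4
(12, 18, 1) → min 1
(18, 1, 17) → min 1
(1, 17, 8) → min 1
(17, 8, 10) → min 8  ≥ 8 ✓
(8, 10, 18) → min 8  ≥ 8 ✓
(10, 18, 14) → min 10  ≥ 8 ✓
(18, 14, 17) → min 14  ≥ 8 ✓
(14, 17, 20) → min 14  ≥ 8 ✓
(17, 20, 11) → min 11  ≥ 8 ✓
(20, 11, 13) → min 11  ≥ 8 ✓
(11, 13, 10) → min 10  ≥ 8 ✓
(13, 10, 7) → min 7
(10, 7, 11) → min 7
8 windows satisfy the condition.

8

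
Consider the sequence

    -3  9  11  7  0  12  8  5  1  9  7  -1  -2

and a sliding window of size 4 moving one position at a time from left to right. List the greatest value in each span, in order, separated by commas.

11, 11, 12, 12, 12, 12, 9, 9, 9, 9

[-3, 9, 11, 7] → max 11
[9, 11, 7, 0] → max 11
[11, 7, 0, 12] → max 12
[7, 0, 12, 8] → max 12
[0, 12, 8, 5] → max 12
[12, 8, 5, 1] → max 12
[8, 5, 1, 9] → max 9
[5, 1, 9, 7] → max 9
[1, 9, 7, -1] → max 9
[9, 7, -1, -2] → max 9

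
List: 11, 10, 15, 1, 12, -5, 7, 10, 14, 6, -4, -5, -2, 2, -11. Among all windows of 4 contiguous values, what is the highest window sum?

38

Each size-4 window and its sum:
11 10 15 1 → sum 37
10 15 1 12 → sum 38
15 1 12 -5 → sum 23
1 12 -5 7 → sum 15
12 -5 7 10 → sum 24
-5 7 10 14 → sum 26
7 10 14 6 → sum 37
10 14 6 -4 → sum 26
14 6 -4 -5 → sum 11
6 -4 -5 -2 → sum -5
-4 -5 -2 2 → sum -9
-5 -2 2 -11 → sum -16
Highest of these is 38.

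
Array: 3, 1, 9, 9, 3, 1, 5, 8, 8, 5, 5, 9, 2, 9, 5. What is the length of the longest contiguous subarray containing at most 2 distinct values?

add 3: window [3] (1 distinct), len 1
add 1: window [3, 1] (2 distinct), len 2
add 9: window [1, 9] (2 distinct), len 2
add 9: window [1, 9, 9] (2 distinct), len 3
add 3: window [9, 9, 3] (2 distinct), len 3
add 1: window [3, 1] (2 distinct), len 2
add 5: window [1, 5] (2 distinct), len 2
add 8: window [5, 8] (2 distinct), len 2
add 8: window [5, 8, 8] (2 distinct), len 3
add 5: window [5, 8, 8, 5] (2 distinct), len 4
add 5: window [5, 8, 8, 5, 5] (2 distinct), len 5
add 9: window [5, 5, 9] (2 distinct), len 3
add 2: window [9, 2] (2 distinct), len 2
add 9: window [9, 2, 9] (2 distinct), len 3
add 5: window [9, 5] (2 distinct), len 2
Longest length with ≤2 distinct: 5.

5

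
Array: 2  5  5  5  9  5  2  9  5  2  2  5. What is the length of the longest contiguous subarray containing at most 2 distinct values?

add 2: window [2] (1 distinct), len 1
add 5: window [2, 5] (2 distinct), len 2
add 5: window [2, 5, 5] (2 distinct), len 3
add 5: window [2, 5, 5, 5] (2 distinct), len 4
add 9: window [5, 5, 5, 9] (2 distinct), len 4
add 5: window [5, 5, 5, 9, 5] (2 distinct), len 5
add 2: window [5, 2] (2 distinct), len 2
add 9: window [2, 9] (2 distinct), len 2
add 5: window [9, 5] (2 distinct), len 2
add 2: window [5, 2] (2 distinct), len 2
add 2: window [5, 2, 2] (2 distinct), len 3
add 5: window [5, 2, 2, 5] (2 distinct), len 4
Longest length with ≤2 distinct: 5.

5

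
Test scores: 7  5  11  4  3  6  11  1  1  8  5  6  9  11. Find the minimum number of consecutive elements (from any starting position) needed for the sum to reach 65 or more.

11

add 7: running sum 7 < 65
add 5: running sum 12 < 65
add 11: running sum 23 < 65
add 4: running sum 27 < 65
add 3: running sum 30 < 65
add 6: running sum 36 < 65
add 11: running sum 47 < 65
add 1: running sum 48 < 65
add 1: running sum 49 < 65
add 8: running sum 57 < 65
add 5: running sum 62 < 65
add 6: shortest ending here [7, 5, 11, 4, 3, 6, 11, 1, 1, 8, 5, 6] sum 68, len 12
add 9: shortest ending here [11, 4, 3, 6, 11, 1, 1, 8, 5, 6, 9] sum 65, len 11
add 11: shortest ending here [4, 3, 6, 11, 1, 1, 8, 5, 6, 9, 11] sum 65, len 11
Shortest qualifying length: 11.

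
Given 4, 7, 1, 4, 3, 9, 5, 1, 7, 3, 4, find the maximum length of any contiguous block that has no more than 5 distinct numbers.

[4] 1 distinct, len 1
[4, 7] 2 distinct, len 2
[4, 7, 1] 3 distinct, len 3
[4, 7, 1, 4] 3 distinct, len 4
[4, 7, 1, 4, 3] 4 distinct, len 5
[4, 7, 1, 4, 3, 9] 5 distinct, len 6
[1, 4, 3, 9, 5] 5 distinct, len 5
[1, 4, 3, 9, 5, 1] 5 distinct, len 6
[3, 9, 5, 1, 7] 5 distinct, len 5
[3, 9, 5, 1, 7, 3] 5 distinct, len 6
[5, 1, 7, 3, 4] 5 distinct, len 5
Longest length with ≤5 distinct: 6.

6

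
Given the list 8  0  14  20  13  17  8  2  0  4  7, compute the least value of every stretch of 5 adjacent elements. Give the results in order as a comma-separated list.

8 0 14 20 13 → min 0
0 14 20 13 17 → min 0
14 20 13 17 8 → min 8
20 13 17 8 2 → min 2
13 17 8 2 0 → min 0
17 8 2 0 4 → min 0
8 2 0 4 7 → min 0

0, 0, 8, 2, 0, 0, 0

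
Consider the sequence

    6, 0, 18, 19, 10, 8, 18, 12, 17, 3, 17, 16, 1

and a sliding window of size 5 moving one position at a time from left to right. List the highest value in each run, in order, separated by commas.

19, 19, 19, 19, 18, 18, 18, 17, 17

Sliding a size-5 window across the 13 values:
(6, 0, 18, 19, 10) → max 19
(0, 18, 19, 10, 8) → max 19
(18, 19, 10, 8, 18) → max 19
(19, 10, 8, 18, 12) → max 19
(10, 8, 18, 12, 17) → max 18
(8, 18, 12, 17, 3) → max 18
(18, 12, 17, 3, 17) → max 18
(12, 17, 3, 17, 16) → max 17
(17, 3, 17, 16, 1) → max 17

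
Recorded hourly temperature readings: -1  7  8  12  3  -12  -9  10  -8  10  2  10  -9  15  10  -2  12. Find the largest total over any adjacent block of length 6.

-1 7 8 12 3 -12 → sum 17
7 8 12 3 -12 -9 → sum 9
8 12 3 -12 -9 10 → sum 12
12 3 -12 -9 10 -8 → sum -4
3 -12 -9 10 -8 10 → sum -6
-12 -9 10 -8 10 2 → sum -7
-9 10 -8 10 2 10 → sum 15
10 -8 10 2 10 -9 → sum 15
-8 10 2 10 -9 15 → sum 20
10 2 10 -9 15 10 → sum 38
2 10 -9 15 10 -2 → sum 26
10 -9 15 10 -2 12 → sum 36
Largest of these is 38.

38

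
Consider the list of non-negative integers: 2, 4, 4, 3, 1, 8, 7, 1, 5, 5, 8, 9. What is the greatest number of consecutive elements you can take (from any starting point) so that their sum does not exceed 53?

11

→ 2: sum 2, len 1
→ 4: sum 6, len 2
→ 4: sum 10, len 3
→ 3: sum 13, len 4
→ 1: sum 14, len 5
→ 8: sum 22, len 6
→ 7: sum 29, len 7
→ 1: sum 30, len 8
→ 5: sum 35, len 9
→ 5: sum 40, len 10
→ 8: sum 48, len 11
→ 9 (dropped 2, 4): sum 51, len 10
Longest length seen: 11.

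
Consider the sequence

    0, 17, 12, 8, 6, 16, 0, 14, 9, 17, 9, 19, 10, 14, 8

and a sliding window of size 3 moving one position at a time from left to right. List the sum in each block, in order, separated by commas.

29, 37, 26, 30, 22, 30, 23, 40, 35, 45, 38, 43, 32

[0, 17, 12] → sum 29
[17, 12, 8] → sum 37
[12, 8, 6] → sum 26
[8, 6, 16] → sum 30
[6, 16, 0] → sum 22
[16, 0, 14] → sum 30
[0, 14, 9] → sum 23
[14, 9, 17] → sum 40
[9, 17, 9] → sum 35
[17, 9, 19] → sum 45
[9, 19, 10] → sum 38
[19, 10, 14] → sum 43
[10, 14, 8] → sum 32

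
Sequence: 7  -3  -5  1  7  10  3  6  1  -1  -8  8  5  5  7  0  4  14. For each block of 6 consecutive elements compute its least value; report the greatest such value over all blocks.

1

(7, -3, -5, 1, 7, 10) → min -5
(-3, -5, 1, 7, 10, 3) → min -5
(-5, 1, 7, 10, 3, 6) → min -5
(1, 7, 10, 3, 6, 1) → min 1
(7, 10, 3, 6, 1, -1) → min -1
(10, 3, 6, 1, -1, -8) → min -8
(3, 6, 1, -1, -8, 8) → min -8
(6, 1, -1, -8, 8, 5) → min -8
(1, -1, -8, 8, 5, 5) → min -8
(-1, -8, 8, 5, 5, 7) → min -8
(-8, 8, 5, 5, 7, 0) → min -8
(8, 5, 5, 7, 0, 4) → min 0
(5, 5, 7, 0, 4, 14) → min 0
Greatest of these is 1.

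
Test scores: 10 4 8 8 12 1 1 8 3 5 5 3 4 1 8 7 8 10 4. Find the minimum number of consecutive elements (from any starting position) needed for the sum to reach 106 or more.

Extend right; whenever the sum reaches 106, record the length and shrink from the left:
add 10: running sum 10 < 106
add 4: running sum 14 < 106
add 8: running sum 22 < 106
add 8: running sum 30 < 106
add 12: running sum 42 < 106
add 1: running sum 43 < 106
add 1: running sum 44 < 106
add 8: running sum 52 < 106
add 3: running sum 55 < 106
add 5: running sum 60 < 106
add 5: running sum 65 < 106
add 3: running sum 68 < 106
add 4: running sum 72 < 106
add 1: running sum 73 < 106
add 8: running sum 81 < 106
add 7: running sum 88 < 106
add 8: running sum 96 < 106
add 10: shortest ending here [10, 4, 8, 8, 12, 1, 1, 8, 3, 5, 5, 3, 4, 1, 8, 7, 8, 10] sum 106, len 18
add 4: shortest ending here [10, 4, 8, 8, 12, 1, 1, 8, 3, 5, 5, 3, 4, 1, 8, 7, 8, 10, 4] sum 110, len 19
Shortest qualifying length: 18.

18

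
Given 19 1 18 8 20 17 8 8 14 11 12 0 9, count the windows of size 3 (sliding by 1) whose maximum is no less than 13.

19 1 18 → max 19  ≥ 13 ✓
1 18 8 → max 18  ≥ 13 ✓
18 8 20 → max 20  ≥ 13 ✓
8 20 17 → max 20  ≥ 13 ✓
20 17 8 → max 20  ≥ 13 ✓
17 8 8 → max 17  ≥ 13 ✓
8 8 14 → max 14  ≥ 13 ✓
8 14 11 → max 14  ≥ 13 ✓
14 11 12 → max 14  ≥ 13 ✓
11 12 0 → max 12
12 0 9 → max 12
9 windows satisfy the condition.

9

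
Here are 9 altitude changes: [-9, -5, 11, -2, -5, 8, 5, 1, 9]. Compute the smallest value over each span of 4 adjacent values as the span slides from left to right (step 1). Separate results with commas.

-9 -5 11 -2 → min -9
-5 11 -2 -5 → min -5
11 -2 -5 8 → min -5
-2 -5 8 5 → min -5
-5 8 5 1 → min -5
8 5 1 9 → min 1

-9, -5, -5, -5, -5, 1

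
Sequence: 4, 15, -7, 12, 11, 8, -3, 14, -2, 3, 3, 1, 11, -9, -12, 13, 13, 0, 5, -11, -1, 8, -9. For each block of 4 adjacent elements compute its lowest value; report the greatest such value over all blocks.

(4, 15, -7, 12) → min -7
(15, -7, 12, 11) → min -7
(-7, 12, 11, 8) → min -7
(12, 11, 8, -3) → min -3
(11, 8, -3, 14) → min -3
(8, -3, 14, -2) → min -3
(-3, 14, -2, 3) → min -3
(14, -2, 3, 3) → min -2
(-2, 3, 3, 1) → min -2
(3, 3, 1, 11) → min 1
(3, 1, 11, -9) → min -9
(1, 11, -9, -12) → min -12
(11, -9, -12, 13) → min -12
(-9, -12, 13, 13) → min -12
(-12, 13, 13, 0) → min -12
(13, 13, 0, 5) → min 0
(13, 0, 5, -11) → min -11
(0, 5, -11, -1) → min -11
(5, -11, -1, 8) → min -11
(-11, -1, 8, -9) → min -11
Greatest of these is 1.

1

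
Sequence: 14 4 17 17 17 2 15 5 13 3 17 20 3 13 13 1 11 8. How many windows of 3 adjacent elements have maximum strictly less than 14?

[14, 4, 17] → max 17
[4, 17, 17] → max 17
[17, 17, 17] → max 17
[17, 17, 2] → max 17
[17, 2, 15] → max 17
[2, 15, 5] → max 15
[15, 5, 13] → max 15
[5, 13, 3] → max 13  < 14 ✓
[13, 3, 17] → max 17
[3, 17, 20] → max 20
[17, 20, 3] → max 20
[20, 3, 13] → max 20
[3, 13, 13] → max 13  < 14 ✓
[13, 13, 1] → max 13  < 14 ✓
[13, 1, 11] → max 13  < 14 ✓
[1, 11, 8] → max 11  < 14 ✓
5 windows satisfy the condition.

5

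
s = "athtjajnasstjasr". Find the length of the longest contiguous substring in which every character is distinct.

add a: [a] len 1
add t: [a, t] len 2
add h: [a, t, h] len 3
add t (repeat t, move left end past it): [h, t] len 2
add j: [h, t, j] len 3
add a: [h, t, j, a] len 4
add j (repeat j, move left end past it): [a, j] len 2
add n: [a, j, n] len 3
add a (repeat a, move left end past it): [j, n, a] len 3
add s: [j, n, a, s] len 4
add s (repeat s, move left end past it): [s] len 1
add t: [s, t] len 2
add j: [s, t, j] len 3
add a: [s, t, j, a] len 4
add s (repeat s, move left end past it): [t, j, a, s] len 4
add r: [t, j, a, s, r] len 5
Longest all-distinct length: 5.

5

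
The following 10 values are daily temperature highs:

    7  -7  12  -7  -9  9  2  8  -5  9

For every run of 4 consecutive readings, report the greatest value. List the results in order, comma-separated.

12, 12, 12, 9, 9, 9, 9

Sliding a size-4 window across the 10 values:
7 -7 12 -7 → max 12
-7 12 -7 -9 → max 12
12 -7 -9 9 → max 12
-7 -9 9 2 → max 9
-9 9 2 8 → max 9
9 2 8 -5 → max 9
2 8 -5 9 → max 9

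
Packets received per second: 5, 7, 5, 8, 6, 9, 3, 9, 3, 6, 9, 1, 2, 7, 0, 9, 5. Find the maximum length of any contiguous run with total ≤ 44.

→ 5: sum 5, len 1
→ 7: sum 12, len 2
→ 5: sum 17, len 3
→ 8: sum 25, len 4
→ 6: sum 31, len 5
→ 9: sum 40, len 6
→ 3: sum 43, len 7
→ 9 (dropped 5, 7): sum 40, len 6
→ 3: sum 43, len 7
→ 6 (dropped 5): sum 44, len 7
→ 9 (dropped 8, 6): sum 39, len 6
→ 1: sum 40, len 7
→ 2: sum 42, len 8
→ 7 (dropped 9): sum 40, len 8
→ 0: sum 40, len 9
→ 9 (dropped 3, 9): sum 37, len 8
→ 5: sum 42, len 9
Longest length seen: 9.

9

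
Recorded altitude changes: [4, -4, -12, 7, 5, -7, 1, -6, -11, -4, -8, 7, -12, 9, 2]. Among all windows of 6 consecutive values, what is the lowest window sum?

-35

(4, -4, -12, 7, 5, -7) → sum -7
(-4, -12, 7, 5, -7, 1) → sum -10
(-12, 7, 5, -7, 1, -6) → sum -12
(7, 5, -7, 1, -6, -11) → sum -11
(5, -7, 1, -6, -11, -4) → sum -22
(-7, 1, -6, -11, -4, -8) → sum -35
(1, -6, -11, -4, -8, 7) → sum -21
(-6, -11, -4, -8, 7, -12) → sum -34
(-11, -4, -8, 7, -12, 9) → sum -19
(-4, -8, 7, -12, 9, 2) → sum -6
Lowest of these is -35.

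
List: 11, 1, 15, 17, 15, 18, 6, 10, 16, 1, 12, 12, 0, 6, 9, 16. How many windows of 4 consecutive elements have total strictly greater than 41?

6

(11, 1, 15, 17) → sum 44  > 41 ✓
(1, 15, 17, 15) → sum 48  > 41 ✓
(15, 17, 15, 18) → sum 65  > 41 ✓
(17, 15, 18, 6) → sum 56  > 41 ✓
(15, 18, 6, 10) → sum 49  > 41 ✓
(18, 6, 10, 16) → sum 50  > 41 ✓
(6, 10, 16, 1) → sum 33
(10, 16, 1, 12) → sum 39
(16, 1, 12, 12) → sum 41
(1, 12, 12, 0) → sum 25
(12, 12, 0, 6) → sum 30
(12, 0, 6, 9) → sum 27
(0, 6, 9, 16) → sum 31
6 windows satisfy the condition.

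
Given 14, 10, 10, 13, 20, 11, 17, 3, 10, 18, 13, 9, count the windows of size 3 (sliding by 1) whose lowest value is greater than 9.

6

14 10 10 → min 10  > 9 ✓
10 10 13 → min 10  > 9 ✓
10 13 20 → min 10  > 9 ✓
13 20 11 → min 11  > 9 ✓
20 11 17 → min 11  > 9 ✓
11 17 3 → min 3
17 3 10 → min 3
3 10 18 → min 3
10 18 13 → min 10  > 9 ✓
18 13 9 → min 9
6 windows satisfy the condition.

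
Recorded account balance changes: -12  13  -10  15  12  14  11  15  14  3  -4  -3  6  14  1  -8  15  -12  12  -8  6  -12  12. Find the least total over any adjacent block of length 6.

-12 13 -10 15 12 14 → sum 32
13 -10 15 12 14 11 → sum 55
-10 15 12 14 11 15 → sum 57
15 12 14 11 15 14 → sum 81
12 14 11 15 14 3 → sum 69
14 11 15 14 3 -4 → sum 53
11 15 14 3 -4 -3 → sum 36
15 14 3 -4 -3 6 → sum 31
14 3 -4 -3 6 14 → sum 30
3 -4 -3 6 14 1 → sum 17
-4 -3 6 14 1 -8 → sum 6
-3 6 14 1 -8 15 → sum 25
6 14 1 -8 15 -12 → sum 16
14 1 -8 15 -12 12 → sum 22
1 -8 15 -12 12 -8 → sum 0
-8 15 -12 12 -8 6 → sum 5
15 -12 12 -8 6 -12 → sum 1
-12 12 -8 6 -12 12 → sum -2
Least of these is -2.

-2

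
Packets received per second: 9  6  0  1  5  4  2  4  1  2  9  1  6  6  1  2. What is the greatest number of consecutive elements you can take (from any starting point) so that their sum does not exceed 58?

15

Extend to the right; shrink from the left whenever the sum exceeds 58:
add 9: [9] sum 9, len 1
add 6: [9, 6] sum 15, len 2
add 0: [9, 6, 0] sum 15, len 3
add 1: [9, 6, 0, 1] sum 16, len 4
add 5: [9, 6, 0, 1, 5] sum 21, len 5
add 4: [9, 6, 0, 1, 5, 4] sum 25, len 6
add 2: [9, 6, 0, 1, 5, 4, 2] sum 27, len 7
add 4: [9, 6, 0, 1, 5, 4, 2, 4] sum 31, len 8
add 1: [9, 6, 0, 1, 5, 4, 2, 4, 1] sum 32, len 9
add 2: [9, 6, 0, 1, 5, 4, 2, 4, 1, 2] sum 34, len 10
add 9: [9, 6, 0, 1, 5, 4, 2, 4, 1, 2, 9] sum 43, len 11
add 1: [9, 6, 0, 1, 5, 4, 2, 4, 1, 2, 9, 1] sum 44, len 12
add 6: [9, 6, 0, 1, 5, 4, 2, 4, 1, 2, 9, 1, 6] sum 50, len 13
add 6: [9, 6, 0, 1, 5, 4, 2, 4, 1, 2, 9, 1, 6, 6] sum 56, len 14
add 1: [9, 6, 0, 1, 5, 4, 2, 4, 1, 2, 9, 1, 6, 6, 1] sum 57, len 15
add 2: [6, 0, 1, 5, 4, 2, 4, 1, 2, 9, 1, 6, 6, 1, 2] sum 50, len 15
Longest length seen: 15.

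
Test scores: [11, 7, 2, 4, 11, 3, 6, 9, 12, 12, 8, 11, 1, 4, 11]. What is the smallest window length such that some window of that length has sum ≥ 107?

15

add 11: running sum 11 < 107
add 7: running sum 18 < 107
add 2: running sum 20 < 107
add 4: running sum 24 < 107
add 11: running sum 35 < 107
add 3: running sum 38 < 107
add 6: running sum 44 < 107
add 9: running sum 53 < 107
add 12: running sum 65 < 107
add 12: running sum 77 < 107
add 8: running sum 85 < 107
add 11: running sum 96 < 107
add 1: running sum 97 < 107
add 4: running sum 101 < 107
end 14: [11, 7, 2, 4, 11, 3, 6, 9, 12, 12, 8, 11, 1, 4, 11] sum 112, len 15
Shortest qualifying length: 15.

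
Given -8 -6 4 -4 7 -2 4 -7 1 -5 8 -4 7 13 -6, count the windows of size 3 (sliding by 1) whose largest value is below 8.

8

(-8, -6, 4) → max 4  < 8 ✓
(-6, 4, -4) → max 4  < 8 ✓
(4, -4, 7) → max 7  < 8 ✓
(-4, 7, -2) → max 7  < 8 ✓
(7, -2, 4) → max 7  < 8 ✓
(-2, 4, -7) → max 4  < 8 ✓
(4, -7, 1) → max 4  < 8 ✓
(-7, 1, -5) → max 1  < 8 ✓
(1, -5, 8) → max 8
(-5, 8, -4) → max 8
(8, -4, 7) → max 8
(-4, 7, 13) → max 13
(7, 13, -6) → max 13
8 windows satisfy the condition.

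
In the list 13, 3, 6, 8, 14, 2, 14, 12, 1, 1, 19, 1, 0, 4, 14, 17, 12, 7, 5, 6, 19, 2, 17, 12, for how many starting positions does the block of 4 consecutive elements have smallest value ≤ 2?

14

[13, 3, 6, 8] → min 3
[3, 6, 8, 14] → min 3
[6, 8, 14, 2] → min 2  ≤ 2 ✓
[8, 14, 2, 14] → min 2  ≤ 2 ✓
[14, 2, 14, 12] → min 2  ≤ 2 ✓
[2, 14, 12, 1] → min 1  ≤ 2 ✓
[14, 12, 1, 1] → min 1  ≤ 2 ✓
[12, 1, 1, 19] → min 1  ≤ 2 ✓
[1, 1, 19, 1] → min 1  ≤ 2 ✓
[1, 19, 1, 0] → min 0  ≤ 2 ✓
[19, 1, 0, 4] → min 0  ≤ 2 ✓
[1, 0, 4, 14] → min 0  ≤ 2 ✓
[0, 4, 14, 17] → min 0  ≤ 2 ✓
[4, 14, 17, 12] → min 4
[14, 17, 12, 7] → min 7
[17, 12, 7, 5] → min 5
[12, 7, 5, 6] → min 5
[7, 5, 6, 19] → min 5
[5, 6, 19, 2] → min 2  ≤ 2 ✓
[6, 19, 2, 17] → min 2  ≤ 2 ✓
[19, 2, 17, 12] → min 2  ≤ 2 ✓
14 windows satisfy the condition.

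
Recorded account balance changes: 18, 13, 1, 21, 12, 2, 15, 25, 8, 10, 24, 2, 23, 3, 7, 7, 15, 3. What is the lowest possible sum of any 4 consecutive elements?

Window sums for each of the 15 positions:
18 13 1 21 → sum 53
13 1 21 12 → sum 47
1 21 12 2 → sum 36
21 12 2 15 → sum 50
12 2 15 25 → sum 54
2 15 25 8 → sum 50
15 25 8 10 → sum 58
25 8 10 24 → sum 67
8 10 24 2 → sum 44
10 24 2 23 → sum 59
24 2 23 3 → sum 52
2 23 3 7 → sum 35
23 3 7 7 → sum 40
3 7 7 15 → sum 32
7 7 15 3 → sum 32
Lowest of these is 32.

32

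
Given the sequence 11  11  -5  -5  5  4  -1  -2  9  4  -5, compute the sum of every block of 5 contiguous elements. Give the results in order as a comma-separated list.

Sliding a size-5 window across the 11 values:
11 11 -5 -5 5 → sum 17
11 -5 -5 5 4 → sum 10
-5 -5 5 4 -1 → sum -2
-5 5 4 -1 -2 → sum 1
5 4 -1 -2 9 → sum 15
4 -1 -2 9 4 → sum 14
-1 -2 9 4 -5 → sum 5

17, 10, -2, 1, 15, 14, 5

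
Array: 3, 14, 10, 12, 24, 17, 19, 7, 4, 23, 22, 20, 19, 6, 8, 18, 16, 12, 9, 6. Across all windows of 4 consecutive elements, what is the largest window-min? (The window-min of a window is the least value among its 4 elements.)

(3, 14, 10, 12) → min 3
(14, 10, 12, 24) → min 10
(10, 12, 24, 17) → min 10
(12, 24, 17, 19) → min 12
(24, 17, 19, 7) → min 7
(17, 19, 7, 4) → min 4
(19, 7, 4, 23) → min 4
(7, 4, 23, 22) → min 4
(4, 23, 22, 20) → min 4
(23, 22, 20, 19) → min 19
(22, 20, 19, 6) → min 6
(20, 19, 6, 8) → min 6
(19, 6, 8, 18) → min 6
(6, 8, 18, 16) → min 6
(8, 18, 16, 12) → min 8
(18, 16, 12, 9) → min 9
(16, 12, 9, 6) → min 6
Largest of these is 19.

19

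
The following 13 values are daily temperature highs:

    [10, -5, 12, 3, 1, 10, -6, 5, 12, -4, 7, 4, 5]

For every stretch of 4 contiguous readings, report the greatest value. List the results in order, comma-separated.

12, 12, 12, 10, 10, 12, 12, 12, 12, 7

[10, -5, 12, 3] → max 12
[-5, 12, 3, 1] → max 12
[12, 3, 1, 10] → max 12
[3, 1, 10, -6] → max 10
[1, 10, -6, 5] → max 10
[10, -6, 5, 12] → max 12
[-6, 5, 12, -4] → max 12
[5, 12, -4, 7] → max 12
[12, -4, 7, 4] → max 12
[-4, 7, 4, 5] → max 7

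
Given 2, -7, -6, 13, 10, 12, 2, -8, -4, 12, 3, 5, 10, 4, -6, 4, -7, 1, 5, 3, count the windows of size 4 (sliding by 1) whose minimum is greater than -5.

[2, -7, -6, 13] → min -7
[-7, -6, 13, 10] → min -7
[-6, 13, 10, 12] → min -6
[13, 10, 12, 2] → min 2  > -5 ✓
[10, 12, 2, -8] → min -8
[12, 2, -8, -4] → min -8
[2, -8, -4, 12] → min -8
[-8, -4, 12, 3] → min -8
[-4, 12, 3, 5] → min -4  > -5 ✓
[12, 3, 5, 10] → min 3  > -5 ✓
[3, 5, 10, 4] → min 3  > -5 ✓
[5, 10, 4, -6] → min -6
[10, 4, -6, 4] → min -6
[4, -6, 4, -7] → min -7
[-6, 4, -7, 1] → min -7
[4, -7, 1, 5] → min -7
[-7, 1, 5, 3] → min -7
4 windows satisfy the condition.

4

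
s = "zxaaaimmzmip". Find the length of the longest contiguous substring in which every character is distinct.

[z] len 1
[z, x] len 2
[z, x, a] len 3
[a] len 1
[a] len 1
[a, i] len 2
[a, i, m] len 3
[m] len 1
[m, z] len 2
[z, m] len 2
[z, m, i] len 3
[z, m, i, p] len 4
Longest all-distinct length: 4.

4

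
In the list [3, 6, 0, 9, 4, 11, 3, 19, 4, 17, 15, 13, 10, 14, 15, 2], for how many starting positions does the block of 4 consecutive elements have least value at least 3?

[3, 6, 0, 9] → min 0
[6, 0, 9, 4] → min 0
[0, 9, 4, 11] → min 0
[9, 4, 11, 3] → min 3  ≥ 3 ✓
[4, 11, 3, 19] → min 3  ≥ 3 ✓
[11, 3, 19, 4] → min 3  ≥ 3 ✓
[3, 19, 4, 17] → min 3  ≥ 3 ✓
[19, 4, 17, 15] → min 4  ≥ 3 ✓
[4, 17, 15, 13] → min 4  ≥ 3 ✓
[17, 15, 13, 10] → min 10  ≥ 3 ✓
[15, 13, 10, 14] → min 10  ≥ 3 ✓
[13, 10, 14, 15] → min 10  ≥ 3 ✓
[10, 14, 15, 2] → min 2
9 windows satisfy the condition.

9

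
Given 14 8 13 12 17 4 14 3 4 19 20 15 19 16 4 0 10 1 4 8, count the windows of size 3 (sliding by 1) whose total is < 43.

14 8 13 → sum 35  < 43 ✓
8 13 12 → sum 33  < 43 ✓
13 12 17 → sum 42  < 43 ✓
12 17 4 → sum 33  < 43 ✓
17 4 14 → sum 35  < 43 ✓
4 14 3 → sum 21  < 43 ✓
14 3 4 → sum 21  < 43 ✓
3 4 19 → sum 26  < 43 ✓
4 19 20 → sum 43
19 20 15 → sum 54
20 15 19 → sum 54
15 19 16 → sum 50
19 16 4 → sum 39  < 43 ✓
16 4 0 → sum 20  < 43 ✓
4 0 10 → sum 14  < 43 ✓
0 10 1 → sum 11  < 43 ✓
10 1 4 → sum 15  < 43 ✓
1 4 8 → sum 13  < 43 ✓
14 windows satisfy the condition.

14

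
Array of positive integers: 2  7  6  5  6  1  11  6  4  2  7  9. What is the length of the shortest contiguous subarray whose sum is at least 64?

add 2: running sum 2 < 64
add 7: running sum 9 < 64
add 6: running sum 15 < 64
add 5: running sum 20 < 64
add 6: running sum 26 < 64
add 1: running sum 27 < 64
add 11: running sum 38 < 64
add 6: running sum 44 < 64
add 4: running sum 48 < 64
add 2: running sum 50 < 64
add 7: running sum 57 < 64
add 9: shortest ending here [7, 6, 5, 6, 1, 11, 6, 4, 2, 7, 9] sum 64, len 11
Shortest qualifying length: 11.

11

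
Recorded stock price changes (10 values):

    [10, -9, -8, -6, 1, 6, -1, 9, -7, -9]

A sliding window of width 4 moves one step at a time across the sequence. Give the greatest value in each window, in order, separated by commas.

10 -9 -8 -6 → max 10
-9 -8 -6 1 → max 1
-8 -6 1 6 → max 6
-6 1 6 -1 → max 6
1 6 -1 9 → max 9
6 -1 9 -7 → max 9
-1 9 -7 -9 → max 9

10, 1, 6, 6, 9, 9, 9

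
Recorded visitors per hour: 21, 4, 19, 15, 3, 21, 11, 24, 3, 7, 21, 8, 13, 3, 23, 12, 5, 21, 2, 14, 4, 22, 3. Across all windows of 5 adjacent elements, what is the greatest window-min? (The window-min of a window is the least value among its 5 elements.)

3

[21, 4, 19, 15, 3] → min 3
[4, 19, 15, 3, 21] → min 3
[19, 15, 3, 21, 11] → min 3
[15, 3, 21, 11, 24] → min 3
[3, 21, 11, 24, 3] → min 3
[21, 11, 24, 3, 7] → min 3
[11, 24, 3, 7, 21] → min 3
[24, 3, 7, 21, 8] → min 3
[3, 7, 21, 8, 13] → min 3
[7, 21, 8, 13, 3] → min 3
[21, 8, 13, 3, 23] → min 3
[8, 13, 3, 23, 12] → min 3
[13, 3, 23, 12, 5] → min 3
[3, 23, 12, 5, 21] → min 3
[23, 12, 5, 21, 2] → min 2
[12, 5, 21, 2, 14] → min 2
[5, 21, 2, 14, 4] → min 2
[21, 2, 14, 4, 22] → min 2
[2, 14, 4, 22, 3] → min 2
Greatest of these is 3.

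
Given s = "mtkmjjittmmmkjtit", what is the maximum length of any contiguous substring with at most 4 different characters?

9

Extend right; when distinct count exceeds 4, shrink from the left:
[m] 1 distinct, len 1
[m, t] 2 distinct, len 2
[m, t, k] 3 distinct, len 3
[m, t, k, m] 3 distinct, len 4
[m, t, k, m, j] 4 distinct, len 5
[m, t, k, m, j, j] 4 distinct, len 6
[k, m, j, j, i] 4 distinct, len 5
[m, j, j, i, t] 4 distinct, len 5
[m, j, j, i, t, t] 4 distinct, len 6
[m, j, j, i, t, t, m] 4 distinct, len 7
[m, j, j, i, t, t, m, m] 4 distinct, len 8
[m, j, j, i, t, t, m, m, m] 4 distinct, len 9
[i, t, t, m, m, m, k] 4 distinct, len 7
[t, t, m, m, m, k, j] 4 distinct, len 7
[t, t, m, m, m, k, j, t] 4 distinct, len 8
[k, j, t, i] 4 distinct, len 4
[k, j, t, i, t] 4 distinct, len 5
Longest length with ≤4 distinct: 9.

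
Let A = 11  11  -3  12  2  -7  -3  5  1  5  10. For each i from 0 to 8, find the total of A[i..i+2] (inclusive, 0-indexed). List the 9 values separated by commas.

[11, 11, -3] → sum 19
[11, -3, 12] → sum 20
[-3, 12, 2] → sum 11
[12, 2, -7] → sum 7
[2, -7, -3] → sum -8
[-7, -3, 5] → sum -5
[-3, 5, 1] → sum 3
[5, 1, 5] → sum 11
[1, 5, 10] → sum 16

19, 20, 11, 7, -8, -5, 3, 11, 16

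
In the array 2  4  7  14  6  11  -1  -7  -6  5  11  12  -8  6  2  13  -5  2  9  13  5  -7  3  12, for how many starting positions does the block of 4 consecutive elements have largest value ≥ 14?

4

[2, 4, 7, 14] → max 14  ≥ 14 ✓
[4, 7, 14, 6] → max 14  ≥ 14 ✓
[7, 14, 6, 11] → max 14  ≥ 14 ✓
[14, 6, 11, -1] → max 14  ≥ 14 ✓
[6, 11, -1, -7] → max 11
[11, -1, -7, -6] → max 11
[-1, -7, -6, 5] → max 5
[-7, -6, 5, 11] → max 11
[-6, 5, 11, 12] → max 12
[5, 11, 12, -8] → max 12
[11, 12, -8, 6] → max 12
[12, -8, 6, 2] → max 12
[-8, 6, 2, 13] → max 13
[6, 2, 13, -5] → max 13
[2, 13, -5, 2] → max 13
[13, -5, 2, 9] → max 13
[-5, 2, 9, 13] → max 13
[2, 9, 13, 5] → max 13
[9, 13, 5, -7] → max 13
[13, 5, -7, 3] → max 13
[5, -7, 3, 12] → max 12
4 windows satisfy the condition.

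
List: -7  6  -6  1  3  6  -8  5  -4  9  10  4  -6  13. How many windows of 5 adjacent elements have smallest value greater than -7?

4

-7 6 -6 1 3 → min -7
6 -6 1 3 6 → min -6  > -7 ✓
-6 1 3 6 -8 → min -8
1 3 6 -8 5 → min -8
3 6 -8 5 -4 → min -8
6 -8 5 -4 9 → min -8
-8 5 -4 9 10 → min -8
5 -4 9 10 4 → min -4  > -7 ✓
-4 9 10 4 -6 → min -6  > -7 ✓
9 10 4 -6 13 → min -6  > -7 ✓
4 windows satisfy the condition.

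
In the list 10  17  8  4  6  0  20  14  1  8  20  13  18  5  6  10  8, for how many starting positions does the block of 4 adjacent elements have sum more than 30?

11

[10, 17, 8, 4] → sum 39  > 30 ✓
[17, 8, 4, 6] → sum 35  > 30 ✓
[8, 4, 6, 0] → sum 18
[4, 6, 0, 20] → sum 30
[6, 0, 20, 14] → sum 40  > 30 ✓
[0, 20, 14, 1] → sum 35  > 30 ✓
[20, 14, 1, 8] → sum 43  > 30 ✓
[14, 1, 8, 20] → sum 43  > 30 ✓
[1, 8, 20, 13] → sum 42  > 30 ✓
[8, 20, 13, 18] → sum 59  > 30 ✓
[20, 13, 18, 5] → sum 56  > 30 ✓
[13, 18, 5, 6] → sum 42  > 30 ✓
[18, 5, 6, 10] → sum 39  > 30 ✓
[5, 6, 10, 8] → sum 29
11 windows satisfy the condition.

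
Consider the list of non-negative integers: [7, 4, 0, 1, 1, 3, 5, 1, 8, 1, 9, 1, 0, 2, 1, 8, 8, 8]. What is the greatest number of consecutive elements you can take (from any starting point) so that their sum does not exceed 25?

9

add 7: [7] sum 7, len 1
add 4: [7, 4] sum 11, len 2
add 0: [7, 4, 0] sum 11, len 3
add 1: [7, 4, 0, 1] sum 12, len 4
add 1: [7, 4, 0, 1, 1] sum 13, len 5
add 3: [7, 4, 0, 1, 1, 3] sum 16, len 6
add 5: [7, 4, 0, 1, 1, 3, 5] sum 21, len 7
add 1: [7, 4, 0, 1, 1, 3, 5, 1] sum 22, len 8
add 8: [4, 0, 1, 1, 3, 5, 1, 8] sum 23, len 8
add 1: [4, 0, 1, 1, 3, 5, 1, 8, 1] sum 24, len 9
add 9: [5, 1, 8, 1, 9] sum 24, len 5
add 1: [5, 1, 8, 1, 9, 1] sum 25, len 6
add 0: [5, 1, 8, 1, 9, 1, 0] sum 25, len 7
add 2: [1, 8, 1, 9, 1, 0, 2] sum 22, len 7
add 1: [1, 8, 1, 9, 1, 0, 2, 1] sum 23, len 8
add 8: [1, 9, 1, 0, 2, 1, 8] sum 22, len 7
add 8: [1, 0, 2, 1, 8, 8] sum 20, len 6
add 8: [1, 8, 8, 8] sum 25, len 4
Longest length seen: 9.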